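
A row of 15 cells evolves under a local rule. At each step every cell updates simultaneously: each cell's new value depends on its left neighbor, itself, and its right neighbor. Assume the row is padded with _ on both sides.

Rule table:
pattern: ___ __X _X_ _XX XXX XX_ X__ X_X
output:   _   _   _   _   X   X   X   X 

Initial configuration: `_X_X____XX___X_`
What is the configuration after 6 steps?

step 1: __X_X____XX___X
step 2: ___X_X____XX___
step 3: ____X_X____XX__
step 4: _____X_X____XX_
step 5: ______X_X____XX
step 6: _______X_X____X

_______X_X____X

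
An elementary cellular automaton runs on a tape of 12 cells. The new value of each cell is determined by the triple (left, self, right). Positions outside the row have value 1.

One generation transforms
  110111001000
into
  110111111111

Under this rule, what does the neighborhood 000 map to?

1

At position 10 the neighborhood is 000; the next row has 1 there.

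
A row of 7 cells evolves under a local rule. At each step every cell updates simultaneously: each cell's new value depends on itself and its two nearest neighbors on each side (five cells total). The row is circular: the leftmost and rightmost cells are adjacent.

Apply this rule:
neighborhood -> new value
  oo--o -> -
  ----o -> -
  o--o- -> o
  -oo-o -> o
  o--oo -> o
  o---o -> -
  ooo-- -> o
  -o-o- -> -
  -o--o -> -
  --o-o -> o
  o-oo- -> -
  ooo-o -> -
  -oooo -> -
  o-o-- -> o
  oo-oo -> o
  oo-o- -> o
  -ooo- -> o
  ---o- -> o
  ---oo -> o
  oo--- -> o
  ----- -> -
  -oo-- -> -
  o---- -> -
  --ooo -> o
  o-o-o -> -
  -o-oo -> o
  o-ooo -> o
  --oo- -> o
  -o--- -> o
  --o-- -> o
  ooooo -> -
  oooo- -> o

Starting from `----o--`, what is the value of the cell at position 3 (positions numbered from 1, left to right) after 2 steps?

---ooo-
--ooooo
position 3 holds o

o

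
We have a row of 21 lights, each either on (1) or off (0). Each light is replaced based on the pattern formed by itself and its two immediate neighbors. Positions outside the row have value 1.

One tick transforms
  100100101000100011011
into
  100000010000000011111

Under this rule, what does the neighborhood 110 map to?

At position 0 the neighborhood is 110; the next row has 1 there.

1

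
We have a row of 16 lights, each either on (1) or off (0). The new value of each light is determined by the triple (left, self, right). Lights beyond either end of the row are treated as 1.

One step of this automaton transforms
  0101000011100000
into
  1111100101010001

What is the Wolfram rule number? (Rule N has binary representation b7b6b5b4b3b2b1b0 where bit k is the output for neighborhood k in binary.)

position 9: 111 → 1  (bit 7 = 1)
position 10: 110 → 0  (bit 6 = 0)
position 0: 101 → 1  (bit 5 = 1)
position 4: 100 → 1  (bit 4 = 1)
position 8: 011 → 0  (bit 3 = 0)
position 1: 010 → 1  (bit 2 = 1)
position 7: 001 → 1  (bit 1 = 1)
position 5: 000 → 0  (bit 0 = 0)
bits b7..b0 = 10110110 = 182

182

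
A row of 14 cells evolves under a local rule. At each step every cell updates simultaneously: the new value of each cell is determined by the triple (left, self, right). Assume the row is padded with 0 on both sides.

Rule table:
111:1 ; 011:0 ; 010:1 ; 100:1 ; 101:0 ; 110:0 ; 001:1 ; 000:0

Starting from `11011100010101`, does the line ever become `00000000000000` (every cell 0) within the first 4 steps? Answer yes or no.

no

step 1: 00001010110101
step 2: 00011010000101
step 3: 00100011001101
step 4: 01110100110001
step 4 is 01110100110001, still not uniform 0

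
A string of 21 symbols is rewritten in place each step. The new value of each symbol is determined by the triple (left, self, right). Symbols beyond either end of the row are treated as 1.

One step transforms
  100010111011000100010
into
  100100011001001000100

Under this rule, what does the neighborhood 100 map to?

0

At position 1 the neighborhood is 100; the next row has 0 there.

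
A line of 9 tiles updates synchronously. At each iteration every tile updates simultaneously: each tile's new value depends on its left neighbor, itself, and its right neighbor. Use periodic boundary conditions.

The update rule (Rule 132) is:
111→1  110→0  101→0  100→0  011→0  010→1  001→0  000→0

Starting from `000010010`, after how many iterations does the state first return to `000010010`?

iteration 1: 000010010

1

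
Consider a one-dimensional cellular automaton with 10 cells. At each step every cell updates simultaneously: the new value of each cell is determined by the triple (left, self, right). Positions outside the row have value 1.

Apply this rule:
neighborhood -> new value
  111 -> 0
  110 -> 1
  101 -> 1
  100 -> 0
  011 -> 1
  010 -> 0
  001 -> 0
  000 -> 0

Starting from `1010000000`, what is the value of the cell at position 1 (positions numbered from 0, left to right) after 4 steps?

step 1: 1100000000
step 2: 0100000000
step 3: 1000000000
step 4: 1000000000
position 1 holds 0

0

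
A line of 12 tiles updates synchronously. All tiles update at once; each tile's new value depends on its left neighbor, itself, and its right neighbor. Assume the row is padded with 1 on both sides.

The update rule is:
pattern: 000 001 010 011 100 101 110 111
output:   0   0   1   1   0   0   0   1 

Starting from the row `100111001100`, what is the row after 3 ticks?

000110001000
000100001000
000100001000

000100001000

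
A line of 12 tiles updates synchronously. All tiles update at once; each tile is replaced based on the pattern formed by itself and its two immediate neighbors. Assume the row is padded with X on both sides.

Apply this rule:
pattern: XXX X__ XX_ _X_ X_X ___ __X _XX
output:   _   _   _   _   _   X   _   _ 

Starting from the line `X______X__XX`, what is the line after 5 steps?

_XXXXX______

__XXXX______
_______XXXX_
_XXXXX______
_______XXXX_  (repeats step 2; period 2)
step 5: _XXXXX______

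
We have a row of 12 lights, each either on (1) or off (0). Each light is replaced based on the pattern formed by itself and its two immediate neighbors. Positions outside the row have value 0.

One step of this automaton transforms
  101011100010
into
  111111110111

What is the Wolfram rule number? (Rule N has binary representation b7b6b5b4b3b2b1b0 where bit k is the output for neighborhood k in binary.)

254

position 5: 111 → 1  (bit 7 = 1)
position 6: 110 → 1  (bit 6 = 1)
position 1: 101 → 1  (bit 5 = 1)
position 7: 100 → 1  (bit 4 = 1)
position 4: 011 → 1  (bit 3 = 1)
position 0: 010 → 1  (bit 2 = 1)
position 9: 001 → 1  (bit 1 = 1)
position 8: 000 → 0  (bit 0 = 0)
bits b7..b0 = 11111110 = 254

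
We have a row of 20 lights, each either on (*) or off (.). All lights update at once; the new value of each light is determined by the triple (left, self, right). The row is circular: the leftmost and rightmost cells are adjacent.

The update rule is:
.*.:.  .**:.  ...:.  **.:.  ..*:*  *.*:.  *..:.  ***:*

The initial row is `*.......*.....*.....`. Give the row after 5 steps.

.......*.....*.....*
......*.....*.....*.
.....*.....*.....*..
....*.....*.....*...
...*.....*.....*....

...*.....*.....*....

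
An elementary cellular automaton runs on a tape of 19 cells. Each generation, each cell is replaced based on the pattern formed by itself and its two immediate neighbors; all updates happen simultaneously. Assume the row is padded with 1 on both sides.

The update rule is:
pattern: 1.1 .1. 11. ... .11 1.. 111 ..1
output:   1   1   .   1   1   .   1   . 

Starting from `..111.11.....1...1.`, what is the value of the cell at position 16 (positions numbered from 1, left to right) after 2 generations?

1

..11.11..111.1.1.11
..1.11...11.1111111
position 16 holds 1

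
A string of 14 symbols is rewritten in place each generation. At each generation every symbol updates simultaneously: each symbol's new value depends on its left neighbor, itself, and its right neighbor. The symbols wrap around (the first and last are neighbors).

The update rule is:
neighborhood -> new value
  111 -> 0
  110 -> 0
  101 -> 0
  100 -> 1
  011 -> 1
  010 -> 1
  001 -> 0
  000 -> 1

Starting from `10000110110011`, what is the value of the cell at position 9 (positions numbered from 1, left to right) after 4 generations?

01110100101010
01000110101011
01110100101010  (repeats generation 1; period 2)
generation 4: 01000110101011
position 9 holds 1

1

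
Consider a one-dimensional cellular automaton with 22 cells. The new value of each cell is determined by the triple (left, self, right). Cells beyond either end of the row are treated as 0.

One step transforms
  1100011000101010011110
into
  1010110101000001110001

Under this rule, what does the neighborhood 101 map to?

0

At position 11 the neighborhood is 101; the next row has 0 there.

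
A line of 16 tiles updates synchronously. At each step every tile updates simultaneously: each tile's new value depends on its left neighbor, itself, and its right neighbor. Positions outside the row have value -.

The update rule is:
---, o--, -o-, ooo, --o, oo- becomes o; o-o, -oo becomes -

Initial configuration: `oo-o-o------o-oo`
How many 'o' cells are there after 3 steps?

-o-o-oooooooo--o
oo-o--oooooooooo
-o-ooo-ooooooooo
count of o: 13

13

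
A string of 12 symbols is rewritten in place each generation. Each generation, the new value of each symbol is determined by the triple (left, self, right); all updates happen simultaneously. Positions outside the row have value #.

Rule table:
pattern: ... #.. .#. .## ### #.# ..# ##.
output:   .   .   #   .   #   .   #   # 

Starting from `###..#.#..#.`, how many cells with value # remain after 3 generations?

8

generation 1: ###.##.#.##.
generation 2: ###..#.#..#.  (repeats generation 0; period 2)
generation 3: ###.##.#.##.
count of #: 8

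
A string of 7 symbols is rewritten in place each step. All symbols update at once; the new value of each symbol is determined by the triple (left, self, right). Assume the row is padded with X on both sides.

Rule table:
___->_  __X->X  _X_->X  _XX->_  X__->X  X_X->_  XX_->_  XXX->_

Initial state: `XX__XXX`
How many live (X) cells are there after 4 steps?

__XX___
XX__X_X
__XXX__
XX___XX
count of X: 4

4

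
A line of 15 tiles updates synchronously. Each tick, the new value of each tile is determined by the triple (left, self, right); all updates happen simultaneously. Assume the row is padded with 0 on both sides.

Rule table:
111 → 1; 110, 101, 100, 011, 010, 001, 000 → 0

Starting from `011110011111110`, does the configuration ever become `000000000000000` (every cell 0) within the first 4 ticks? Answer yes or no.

tick 1: 001100001111100
tick 2: 000000000111000
tick 3: 000000000010000
tick 4: 000000000000000
all cells are 0 at tick 4

yes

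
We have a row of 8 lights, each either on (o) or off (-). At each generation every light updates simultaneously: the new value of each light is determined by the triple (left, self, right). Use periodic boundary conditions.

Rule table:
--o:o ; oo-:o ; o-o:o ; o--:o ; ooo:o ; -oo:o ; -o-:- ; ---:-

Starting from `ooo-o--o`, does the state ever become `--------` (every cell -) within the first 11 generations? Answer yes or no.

oooo-ooo
oooooooo
oooooooo  (fixed point — unchanged through generation 11)
generation 11 is oooooooo, still not uniform -

no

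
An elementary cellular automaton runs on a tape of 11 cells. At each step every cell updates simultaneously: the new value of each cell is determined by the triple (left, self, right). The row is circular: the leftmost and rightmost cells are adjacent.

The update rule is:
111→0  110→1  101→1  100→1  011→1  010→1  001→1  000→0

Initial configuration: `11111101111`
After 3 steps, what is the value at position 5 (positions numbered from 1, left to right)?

1

00000111000
00001101100
00011111110
position 5 holds 1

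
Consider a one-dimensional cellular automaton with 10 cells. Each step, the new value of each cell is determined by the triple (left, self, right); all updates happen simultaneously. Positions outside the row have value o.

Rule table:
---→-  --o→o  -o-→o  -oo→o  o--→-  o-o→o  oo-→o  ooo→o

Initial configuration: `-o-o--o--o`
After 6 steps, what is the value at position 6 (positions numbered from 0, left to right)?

step 1: oooo-oo-oo
step 2: oooooooooo
step 3: oooooooooo  (fixed point — unchanged through step 6)
position 6 holds o

o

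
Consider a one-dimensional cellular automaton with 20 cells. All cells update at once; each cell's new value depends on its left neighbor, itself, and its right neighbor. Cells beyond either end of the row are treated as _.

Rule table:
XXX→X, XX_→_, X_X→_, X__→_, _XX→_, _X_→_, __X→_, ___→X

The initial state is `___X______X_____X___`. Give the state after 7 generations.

XXXX__XXXXXXXX__XXXX

XX___XXXX___XXX___XX
___X__XX__X__X__X___
XX________________XX
___XXXXXXXXXXXXXX___
XX__XXXXXXXXXXXX__XX
_____XXXXXXXXXX_____
XXXX__XXXXXXXX__XXXX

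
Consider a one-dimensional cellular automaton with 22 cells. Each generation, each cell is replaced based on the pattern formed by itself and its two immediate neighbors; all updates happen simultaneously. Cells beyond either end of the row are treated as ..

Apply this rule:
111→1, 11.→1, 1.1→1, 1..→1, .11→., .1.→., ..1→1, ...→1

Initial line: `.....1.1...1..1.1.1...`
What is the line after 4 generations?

generation 1: 11111.1.111.11.1.1.111
generation 2: .11111.1.111.11.1.1.11
generation 3: 1.11111.1.111.11.1.1.1
generation 4: .1.11111.1.111.11.1.1.

.1.11111.1.111.11.1.1.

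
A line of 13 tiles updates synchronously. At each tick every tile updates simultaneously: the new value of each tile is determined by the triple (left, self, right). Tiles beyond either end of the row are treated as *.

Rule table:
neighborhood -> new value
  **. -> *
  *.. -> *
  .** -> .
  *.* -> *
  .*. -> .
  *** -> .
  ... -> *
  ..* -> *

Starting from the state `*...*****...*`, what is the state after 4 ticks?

..*****...***

****....****.
...*****...**
***....****..
..*****...***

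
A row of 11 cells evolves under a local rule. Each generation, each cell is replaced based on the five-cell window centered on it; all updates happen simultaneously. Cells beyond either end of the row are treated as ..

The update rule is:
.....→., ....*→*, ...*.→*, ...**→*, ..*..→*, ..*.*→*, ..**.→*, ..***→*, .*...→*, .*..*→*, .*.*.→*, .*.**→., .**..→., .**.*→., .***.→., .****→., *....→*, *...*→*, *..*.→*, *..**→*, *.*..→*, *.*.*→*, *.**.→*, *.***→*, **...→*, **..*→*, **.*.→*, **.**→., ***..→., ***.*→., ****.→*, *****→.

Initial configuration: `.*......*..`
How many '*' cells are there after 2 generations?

6

generation 1: ****..*****
generation 2: *.*.***..*.
count of *: 6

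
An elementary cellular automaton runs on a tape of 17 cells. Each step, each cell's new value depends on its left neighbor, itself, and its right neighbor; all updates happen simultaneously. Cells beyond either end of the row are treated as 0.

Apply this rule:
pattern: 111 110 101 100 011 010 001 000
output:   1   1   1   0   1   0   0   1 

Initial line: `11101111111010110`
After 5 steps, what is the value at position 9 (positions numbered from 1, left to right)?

1

step 1: 11111111111101110
step 2: 11111111111111110
step 3: 11111111111111110  (fixed point — unchanged through step 5)
position 9 holds 1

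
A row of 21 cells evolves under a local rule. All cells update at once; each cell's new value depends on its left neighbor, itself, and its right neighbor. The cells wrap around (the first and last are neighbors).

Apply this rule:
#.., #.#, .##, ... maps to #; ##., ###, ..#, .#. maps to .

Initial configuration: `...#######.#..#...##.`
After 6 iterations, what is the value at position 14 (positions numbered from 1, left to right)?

##.#......#.#..##.#.#
..#.#####..#.#.#.#.##
#..##....#..#.#.#.##.
.#.#.###..#..#.#.##.#
#.#.##..#..#..#.##.#.
.#.##.#..#..#..##.#.#
position 14 holds .

.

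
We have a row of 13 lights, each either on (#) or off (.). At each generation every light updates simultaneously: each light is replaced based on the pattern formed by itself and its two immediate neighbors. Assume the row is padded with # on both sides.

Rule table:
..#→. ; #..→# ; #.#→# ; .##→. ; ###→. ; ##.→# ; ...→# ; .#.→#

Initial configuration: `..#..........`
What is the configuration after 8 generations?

generation 1: #.##########.
generation 2: ##.........##
generation 3: .#########...
generation 4: #........###.
generation 5: ########...##
generation 6: .......###...
generation 7: ######...###.
generation 8: .....###...##

.....###...##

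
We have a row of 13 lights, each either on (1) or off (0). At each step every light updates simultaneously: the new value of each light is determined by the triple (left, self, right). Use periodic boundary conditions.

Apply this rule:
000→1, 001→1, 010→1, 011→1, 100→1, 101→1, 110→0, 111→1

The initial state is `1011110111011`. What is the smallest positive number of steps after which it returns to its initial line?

step 1: 0111101110111
step 2: 1111011101110
step 3: 1110111011101
step 4: 1101110111011
step 5: 1011101110111
step 6: 0111011101111
step 7: 1110111011110
step 8: 1101110111101
step 9: 1011101111011
step 10: 0111011110111
step 11: 1110111101110
step 12: 1101111011101
step 13: 1011110111011

13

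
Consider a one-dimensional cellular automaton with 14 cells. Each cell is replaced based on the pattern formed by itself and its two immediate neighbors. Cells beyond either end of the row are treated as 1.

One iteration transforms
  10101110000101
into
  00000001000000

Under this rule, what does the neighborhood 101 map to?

At position 1 the neighborhood is 101; the next row has 0 there.

0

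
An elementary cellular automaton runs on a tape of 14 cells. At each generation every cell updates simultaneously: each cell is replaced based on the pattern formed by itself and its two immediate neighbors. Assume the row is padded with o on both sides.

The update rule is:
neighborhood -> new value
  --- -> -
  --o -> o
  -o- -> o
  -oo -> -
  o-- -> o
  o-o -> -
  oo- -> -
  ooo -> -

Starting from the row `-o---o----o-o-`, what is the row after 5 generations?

-oo-ooo--oo-o-
-------oo---o-
o-----o--o-oo-
-o---ooooo----
-oo-o-----o--o

-oo-o-----o--o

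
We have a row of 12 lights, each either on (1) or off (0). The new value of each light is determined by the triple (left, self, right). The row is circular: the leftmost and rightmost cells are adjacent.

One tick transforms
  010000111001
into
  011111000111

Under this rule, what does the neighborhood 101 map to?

At position 0 the neighborhood is 101; the next row has 0 there.

0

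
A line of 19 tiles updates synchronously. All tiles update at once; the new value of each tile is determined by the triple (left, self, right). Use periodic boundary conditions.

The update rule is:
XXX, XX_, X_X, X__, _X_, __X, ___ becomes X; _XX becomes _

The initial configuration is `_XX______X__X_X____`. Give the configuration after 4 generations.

XXXX_XXXXXXXXXXXXXX

X_XXXXXXXXXXXXXXXXX
XX_XXXXXXXXXXXXXXXX
XXX_XXXXXXXXXXXXXXX
XXXX_XXXXXXXXXXXXXX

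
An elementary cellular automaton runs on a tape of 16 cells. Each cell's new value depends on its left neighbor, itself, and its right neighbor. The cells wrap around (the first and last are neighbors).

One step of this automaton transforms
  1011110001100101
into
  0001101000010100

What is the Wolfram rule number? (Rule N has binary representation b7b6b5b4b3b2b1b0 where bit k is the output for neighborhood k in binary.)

position 3: 111 → 1  (bit 7 = 1)
position 0: 110 → 0  (bit 6 = 0)
position 1: 101 → 0  (bit 5 = 0)
position 6: 100 → 1  (bit 4 = 1)
position 2: 011 → 0  (bit 3 = 0)
position 13: 010 → 1  (bit 2 = 1)
position 8: 001 → 0  (bit 1 = 0)
position 7: 000 → 0  (bit 0 = 0)
bits b7..b0 = 10010100 = 148

148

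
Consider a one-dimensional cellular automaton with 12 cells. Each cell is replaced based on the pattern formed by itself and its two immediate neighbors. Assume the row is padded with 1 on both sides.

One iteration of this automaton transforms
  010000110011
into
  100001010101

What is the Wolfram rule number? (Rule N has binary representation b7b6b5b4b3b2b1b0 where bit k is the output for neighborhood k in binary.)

226

position 11: 111 → 1  (bit 7 = 1)
position 7: 110 → 1  (bit 6 = 1)
position 0: 101 → 1  (bit 5 = 1)
position 2: 100 → 0  (bit 4 = 0)
position 6: 011 → 0  (bit 3 = 0)
position 1: 010 → 0  (bit 2 = 0)
position 5: 001 → 1  (bit 1 = 1)
position 3: 000 → 0  (bit 0 = 0)
bits b7..b0 = 11100010 = 226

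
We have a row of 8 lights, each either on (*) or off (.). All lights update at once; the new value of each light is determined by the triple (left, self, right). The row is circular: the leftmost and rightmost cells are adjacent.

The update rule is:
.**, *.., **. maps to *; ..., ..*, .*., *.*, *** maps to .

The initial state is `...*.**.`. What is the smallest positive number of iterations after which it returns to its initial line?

8

.....***
*....*.*
**.....*
.**....*
.***....
.*.**...
...***..
...*.**.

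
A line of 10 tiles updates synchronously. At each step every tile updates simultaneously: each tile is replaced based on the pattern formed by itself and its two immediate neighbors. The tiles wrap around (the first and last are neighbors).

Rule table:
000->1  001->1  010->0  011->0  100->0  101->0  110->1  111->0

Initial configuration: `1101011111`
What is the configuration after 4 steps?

0000111111

0100000000
1001111111
1010000000
0000111111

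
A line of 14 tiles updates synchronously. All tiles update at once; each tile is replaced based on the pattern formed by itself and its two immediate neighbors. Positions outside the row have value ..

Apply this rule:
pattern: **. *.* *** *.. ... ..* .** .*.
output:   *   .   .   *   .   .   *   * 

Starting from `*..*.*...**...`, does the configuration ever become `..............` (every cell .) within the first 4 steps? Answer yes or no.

step 1: **.*.**..***..
step 2: **.*.***.*.**.
step 3: **.*.*.*.*.***
step 4: **.*.*.*.*.*.*
step 4 is **.*.*.*.*.*.*, still not uniform .

no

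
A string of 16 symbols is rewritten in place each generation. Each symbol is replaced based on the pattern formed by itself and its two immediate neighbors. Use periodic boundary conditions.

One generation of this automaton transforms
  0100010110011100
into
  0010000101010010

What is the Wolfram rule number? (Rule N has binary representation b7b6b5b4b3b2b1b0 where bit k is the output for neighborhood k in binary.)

24

position 12: 111 → 0  (bit 7 = 0)
position 8: 110 → 0  (bit 6 = 0)
position 6: 101 → 0  (bit 5 = 0)
position 2: 100 → 1  (bit 4 = 1)
position 7: 011 → 1  (bit 3 = 1)
position 1: 010 → 0  (bit 2 = 0)
position 0: 001 → 0  (bit 1 = 0)
position 3: 000 → 0  (bit 0 = 0)
bits b7..b0 = 00011000 = 24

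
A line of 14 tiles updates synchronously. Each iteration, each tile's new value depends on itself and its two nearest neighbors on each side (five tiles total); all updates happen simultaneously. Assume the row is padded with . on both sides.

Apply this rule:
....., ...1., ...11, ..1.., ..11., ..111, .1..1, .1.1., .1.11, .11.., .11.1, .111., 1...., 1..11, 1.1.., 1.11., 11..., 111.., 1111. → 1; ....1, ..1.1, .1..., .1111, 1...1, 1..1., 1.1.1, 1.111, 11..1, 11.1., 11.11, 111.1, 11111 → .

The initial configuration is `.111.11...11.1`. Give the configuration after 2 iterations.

111..111.111.1
111.111...1..1

111.111...1..1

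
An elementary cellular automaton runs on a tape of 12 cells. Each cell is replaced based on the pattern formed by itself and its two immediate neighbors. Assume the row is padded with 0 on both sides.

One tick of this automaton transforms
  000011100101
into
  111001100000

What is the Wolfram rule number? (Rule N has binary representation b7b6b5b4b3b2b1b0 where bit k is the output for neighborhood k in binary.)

position 5: 111 → 1  (bit 7 = 1)
position 6: 110 → 1  (bit 6 = 1)
position 10: 101 → 0  (bit 5 = 0)
position 7: 100 → 0  (bit 4 = 0)
position 4: 011 → 0  (bit 3 = 0)
position 9: 010 → 0  (bit 2 = 0)
position 3: 001 → 0  (bit 1 = 0)
position 0: 000 → 1  (bit 0 = 1)
bits b7..b0 = 11000001 = 193

193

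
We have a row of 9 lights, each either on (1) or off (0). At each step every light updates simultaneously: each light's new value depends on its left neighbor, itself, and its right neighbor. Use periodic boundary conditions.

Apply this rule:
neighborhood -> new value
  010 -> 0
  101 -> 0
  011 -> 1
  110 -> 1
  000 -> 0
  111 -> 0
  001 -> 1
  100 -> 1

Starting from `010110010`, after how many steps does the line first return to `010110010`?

100111101
111100101
000111001
101101110
001101010
011100001
010110010

7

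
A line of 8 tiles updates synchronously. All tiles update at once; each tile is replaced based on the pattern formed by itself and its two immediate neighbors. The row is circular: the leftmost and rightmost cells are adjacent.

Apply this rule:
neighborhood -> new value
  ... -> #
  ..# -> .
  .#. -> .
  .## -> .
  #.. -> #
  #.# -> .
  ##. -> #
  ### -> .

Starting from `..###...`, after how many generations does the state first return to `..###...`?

#...####
###.....
..#####.
#.....##
#####...
....###.
###...##
..###...

8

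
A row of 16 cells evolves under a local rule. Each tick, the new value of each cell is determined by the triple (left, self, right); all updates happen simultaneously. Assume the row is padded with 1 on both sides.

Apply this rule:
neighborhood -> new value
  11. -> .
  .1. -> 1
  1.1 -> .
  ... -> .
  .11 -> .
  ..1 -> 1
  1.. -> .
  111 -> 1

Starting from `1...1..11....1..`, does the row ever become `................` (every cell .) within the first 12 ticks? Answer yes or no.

no

tick 1: ...11.1.....11.1
tick 2: ..1...1....1....
tick 3: .11..11...11...1
tick 4: ....1....1....1.
tick 5: ...11...11...11.
tick 6: ..1....1....1...
tick 7: .11...11...11..1
tick 8: .....1....1...1.
tick 9: ....11...11..11.
tick 10: ...1....1...1...
tick 11: ..11...11..11..1
tick 12: .1....1...1...1.
tick 12 is .1....1...1...1., still not uniform .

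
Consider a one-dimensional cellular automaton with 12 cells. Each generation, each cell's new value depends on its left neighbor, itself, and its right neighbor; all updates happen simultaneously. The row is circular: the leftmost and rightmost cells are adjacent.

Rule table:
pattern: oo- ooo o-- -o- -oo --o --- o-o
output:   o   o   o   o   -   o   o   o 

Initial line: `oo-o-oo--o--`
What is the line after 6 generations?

-oooo-oooooo
o-oooo-ooooo
oo-oooo-oooo
ooo-oooo-ooo
oooo-oooo-oo
ooooo-oooo-o

ooooo-oooo-o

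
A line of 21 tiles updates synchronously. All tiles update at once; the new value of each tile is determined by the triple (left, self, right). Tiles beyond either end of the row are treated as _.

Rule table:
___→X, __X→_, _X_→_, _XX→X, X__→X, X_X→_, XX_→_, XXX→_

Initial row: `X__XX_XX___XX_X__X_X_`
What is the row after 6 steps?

step 1: _X_X__X_XX_X___X____X
step 2: ____X___X___XX__XXX__
step 3: XXX__XX__XX_X_X_X__XX
step 4: X__X_X_X_X_______X_X_
step 5: _X________XXXXXX____X
step 6: __XXXXXXX_X_____XXX__

__XXXXXXX_X_____XXX__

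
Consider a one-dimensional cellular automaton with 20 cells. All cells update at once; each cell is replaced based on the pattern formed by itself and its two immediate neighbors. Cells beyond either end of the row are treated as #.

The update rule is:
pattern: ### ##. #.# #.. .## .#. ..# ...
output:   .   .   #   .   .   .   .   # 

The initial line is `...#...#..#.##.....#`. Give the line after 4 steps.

.#...#.....#...###..
#..#...###...#......
.....#.....#...####.
.###...###...#.....#

.###...###...#.....#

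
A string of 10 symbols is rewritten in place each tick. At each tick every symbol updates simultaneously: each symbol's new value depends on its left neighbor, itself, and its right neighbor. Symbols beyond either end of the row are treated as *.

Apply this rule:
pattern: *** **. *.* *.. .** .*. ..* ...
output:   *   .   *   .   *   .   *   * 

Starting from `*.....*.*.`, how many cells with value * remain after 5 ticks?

8

..****.*.*
.****.*.**
****.*.***
***.*.****
**.*.*****
count of *: 8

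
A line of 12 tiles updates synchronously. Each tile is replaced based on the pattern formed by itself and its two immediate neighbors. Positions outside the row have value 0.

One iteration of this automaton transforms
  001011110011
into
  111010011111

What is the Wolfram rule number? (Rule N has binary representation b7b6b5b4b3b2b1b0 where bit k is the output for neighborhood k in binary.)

95

position 5: 111 → 0  (bit 7 = 0)
position 7: 110 → 1  (bit 6 = 1)
position 3: 101 → 0  (bit 5 = 0)
position 8: 100 → 1  (bit 4 = 1)
position 4: 011 → 1  (bit 3 = 1)
position 2: 010 → 1  (bit 2 = 1)
position 1: 001 → 1  (bit 1 = 1)
position 0: 000 → 1  (bit 0 = 1)
bits b7..b0 = 01011111 = 95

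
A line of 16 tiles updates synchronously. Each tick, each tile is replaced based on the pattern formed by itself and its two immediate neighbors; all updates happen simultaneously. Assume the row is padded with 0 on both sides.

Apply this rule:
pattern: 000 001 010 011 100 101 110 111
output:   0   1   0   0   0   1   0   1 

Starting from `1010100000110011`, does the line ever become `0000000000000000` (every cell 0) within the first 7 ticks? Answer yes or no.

tick 1: 0101000001000100
tick 2: 1010000010001000
tick 3: 0100000100010000
tick 4: 1000001000100000
tick 5: 0000010001000000
tick 6: 0000100010000000
tick 7: 0001000100000000
tick 7 is 0001000100000000, still not uniform 0

no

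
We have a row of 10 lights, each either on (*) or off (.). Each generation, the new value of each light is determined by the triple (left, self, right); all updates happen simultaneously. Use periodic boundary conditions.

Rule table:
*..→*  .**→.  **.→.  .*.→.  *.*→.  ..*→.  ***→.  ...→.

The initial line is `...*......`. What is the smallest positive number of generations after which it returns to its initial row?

....*.....
.....*....
......*...
.......*..
........*.
.........*
*.........
.*........
..*.......
...*......

10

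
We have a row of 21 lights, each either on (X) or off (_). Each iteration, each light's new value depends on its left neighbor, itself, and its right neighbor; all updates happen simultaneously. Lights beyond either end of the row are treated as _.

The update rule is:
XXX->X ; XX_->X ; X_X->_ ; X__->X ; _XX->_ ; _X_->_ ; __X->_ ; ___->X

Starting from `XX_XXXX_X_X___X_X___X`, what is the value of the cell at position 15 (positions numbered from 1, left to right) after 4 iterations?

X

_X__XXX____XX____XX__
__X__XXXXX__XXXX__XXX
X__X__XXXXX__XXXX__XX
_X__X__XXXXX__XXXX__X
position 15 holds X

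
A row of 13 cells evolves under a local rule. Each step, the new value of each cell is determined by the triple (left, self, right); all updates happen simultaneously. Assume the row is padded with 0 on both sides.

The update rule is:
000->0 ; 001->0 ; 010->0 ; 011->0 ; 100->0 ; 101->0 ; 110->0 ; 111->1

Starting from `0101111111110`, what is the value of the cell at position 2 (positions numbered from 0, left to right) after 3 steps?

0000111111100
0000011111000
0000001110000
position 2 holds 0

0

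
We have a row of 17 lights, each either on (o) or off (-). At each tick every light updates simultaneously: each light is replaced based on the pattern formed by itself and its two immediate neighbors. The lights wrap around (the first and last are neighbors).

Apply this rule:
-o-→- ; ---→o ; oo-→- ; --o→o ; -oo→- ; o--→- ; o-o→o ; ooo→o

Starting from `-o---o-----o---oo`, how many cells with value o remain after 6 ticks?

6

tick 1: o--oo--oooo--oo--
tick 2: --o---o-oo--o---o
tick 3: -o--oo-o---o--oo-
tick 4: o--o--o--oo--o---
tick 5: --o--o--o---o--oo
tick 6: -o--o--o--oo--o--
count of o: 6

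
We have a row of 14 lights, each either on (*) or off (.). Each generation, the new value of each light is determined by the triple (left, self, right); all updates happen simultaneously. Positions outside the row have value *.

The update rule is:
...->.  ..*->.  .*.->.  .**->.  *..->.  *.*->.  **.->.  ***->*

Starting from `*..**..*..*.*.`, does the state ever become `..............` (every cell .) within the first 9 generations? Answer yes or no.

yes

..............
all cells are . at generation 1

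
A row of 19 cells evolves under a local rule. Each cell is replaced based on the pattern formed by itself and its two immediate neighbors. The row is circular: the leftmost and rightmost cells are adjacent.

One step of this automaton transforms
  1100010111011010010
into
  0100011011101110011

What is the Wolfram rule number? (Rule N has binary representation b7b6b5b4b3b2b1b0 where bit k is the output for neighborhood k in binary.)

228

position 8: 111 → 1  (bit 7 = 1)
position 1: 110 → 1  (bit 6 = 1)
position 6: 101 → 1  (bit 5 = 1)
position 2: 100 → 0  (bit 4 = 0)
position 0: 011 → 0  (bit 3 = 0)
position 5: 010 → 1  (bit 2 = 1)
position 4: 001 → 0  (bit 1 = 0)
position 3: 000 → 0  (bit 0 = 0)
bits b7..b0 = 11100100 = 228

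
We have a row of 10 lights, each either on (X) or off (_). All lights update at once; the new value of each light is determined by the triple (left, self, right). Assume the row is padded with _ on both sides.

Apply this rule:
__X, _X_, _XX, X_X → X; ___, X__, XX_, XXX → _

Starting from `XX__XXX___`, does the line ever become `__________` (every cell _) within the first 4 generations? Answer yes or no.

no

X__XX_____
X_XX______
XXX_______
X_________
generation 4 is X_________, still not uniform _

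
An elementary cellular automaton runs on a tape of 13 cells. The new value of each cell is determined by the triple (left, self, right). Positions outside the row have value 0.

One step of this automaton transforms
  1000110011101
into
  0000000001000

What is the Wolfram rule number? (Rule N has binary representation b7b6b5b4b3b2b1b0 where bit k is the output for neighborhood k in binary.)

128

position 9: 111 → 1  (bit 7 = 1)
position 5: 110 → 0  (bit 6 = 0)
position 11: 101 → 0  (bit 5 = 0)
position 1: 100 → 0  (bit 4 = 0)
position 4: 011 → 0  (bit 3 = 0)
position 0: 010 → 0  (bit 2 = 0)
position 3: 001 → 0  (bit 1 = 0)
position 2: 000 → 0  (bit 0 = 0)
bits b7..b0 = 10000000 = 128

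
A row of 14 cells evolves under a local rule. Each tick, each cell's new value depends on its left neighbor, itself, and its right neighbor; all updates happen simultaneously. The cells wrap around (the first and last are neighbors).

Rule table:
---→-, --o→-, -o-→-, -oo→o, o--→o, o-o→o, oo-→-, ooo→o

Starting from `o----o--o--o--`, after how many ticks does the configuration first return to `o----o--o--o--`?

tick 1: -o----o--o--o-
tick 2: --o----o--o--o
tick 3: o--o----o--o--
tick 4: -o--o----o--o-
tick 5: --o--o----o--o
tick 6: o--o--o----o--
tick 7: -o--o--o----o-
tick 8: --o--o--o----o
tick 9: o--o--o--o----
tick 10: -o--o--o--o---
tick 11: --o--o--o--o--
tick 12: ---o--o--o--o-
tick 13: ----o--o--o--o
tick 14: o----o--o--o--

14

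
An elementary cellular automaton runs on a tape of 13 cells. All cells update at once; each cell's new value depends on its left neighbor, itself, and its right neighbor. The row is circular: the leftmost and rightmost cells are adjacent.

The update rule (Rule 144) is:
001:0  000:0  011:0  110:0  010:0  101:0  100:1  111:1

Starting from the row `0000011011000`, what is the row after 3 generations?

0000000000100
0000000000010
0000000000001

0000000000001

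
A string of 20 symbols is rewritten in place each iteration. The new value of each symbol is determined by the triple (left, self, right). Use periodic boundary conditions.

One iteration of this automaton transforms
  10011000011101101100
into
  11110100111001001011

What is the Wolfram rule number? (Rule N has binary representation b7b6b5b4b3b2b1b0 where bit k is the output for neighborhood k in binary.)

158

position 10: 111 → 1  (bit 7 = 1)
position 4: 110 → 0  (bit 6 = 0)
position 12: 101 → 0  (bit 5 = 0)
position 1: 100 → 1  (bit 4 = 1)
position 3: 011 → 1  (bit 3 = 1)
position 0: 010 → 1  (bit 2 = 1)
position 2: 001 → 1  (bit 1 = 1)
position 6: 000 → 0  (bit 0 = 0)
bits b7..b0 = 10011110 = 158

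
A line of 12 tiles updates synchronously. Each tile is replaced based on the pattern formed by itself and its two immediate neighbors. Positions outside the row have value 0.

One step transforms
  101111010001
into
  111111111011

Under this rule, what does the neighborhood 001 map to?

1

At position 10 the neighborhood is 001; the next row has 1 there.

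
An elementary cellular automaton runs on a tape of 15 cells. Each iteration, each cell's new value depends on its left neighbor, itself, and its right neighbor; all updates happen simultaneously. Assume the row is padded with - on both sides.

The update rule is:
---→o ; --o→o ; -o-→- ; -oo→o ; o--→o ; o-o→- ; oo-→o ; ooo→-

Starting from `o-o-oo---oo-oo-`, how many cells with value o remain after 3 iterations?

7

iteration 1: ----ooooooo-ooo
iteration 2: ooooo-----o-o-o
iteration 3: o---oooooo-----
count of o: 7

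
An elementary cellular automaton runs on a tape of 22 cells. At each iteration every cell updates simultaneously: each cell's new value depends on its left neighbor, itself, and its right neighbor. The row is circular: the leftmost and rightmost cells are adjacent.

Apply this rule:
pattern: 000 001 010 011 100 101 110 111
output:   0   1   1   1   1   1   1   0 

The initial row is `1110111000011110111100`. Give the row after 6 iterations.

1011101100110011100111
1110111111111110111100
1011100000000011100111
1110110000000110111100
1011111000001111100111
1110001100011000111100

1110001100011000111100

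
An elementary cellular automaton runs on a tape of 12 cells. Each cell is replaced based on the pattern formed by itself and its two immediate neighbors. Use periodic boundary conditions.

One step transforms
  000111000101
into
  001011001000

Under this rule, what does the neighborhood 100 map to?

At position 0 the neighborhood is 100; the next row has 0 there.

0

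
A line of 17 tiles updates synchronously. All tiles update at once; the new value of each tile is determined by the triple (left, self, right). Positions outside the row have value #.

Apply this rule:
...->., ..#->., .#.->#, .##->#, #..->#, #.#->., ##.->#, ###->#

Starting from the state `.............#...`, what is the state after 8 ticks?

########.....###.

#............##..
##...........###.
###..........###.
####.........###.
#####........###.
######.......###.
#######......###.
########.....###.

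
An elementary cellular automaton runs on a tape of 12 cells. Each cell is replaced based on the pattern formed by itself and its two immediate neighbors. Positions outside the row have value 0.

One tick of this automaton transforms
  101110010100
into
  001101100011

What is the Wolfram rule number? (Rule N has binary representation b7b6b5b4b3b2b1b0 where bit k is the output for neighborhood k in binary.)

155

position 3: 111 → 1  (bit 7 = 1)
position 4: 110 → 0  (bit 6 = 0)
position 1: 101 → 0  (bit 5 = 0)
position 5: 100 → 1  (bit 4 = 1)
position 2: 011 → 1  (bit 3 = 1)
position 0: 010 → 0  (bit 2 = 0)
position 6: 001 → 1  (bit 1 = 1)
position 11: 000 → 1  (bit 0 = 1)
bits b7..b0 = 10011011 = 155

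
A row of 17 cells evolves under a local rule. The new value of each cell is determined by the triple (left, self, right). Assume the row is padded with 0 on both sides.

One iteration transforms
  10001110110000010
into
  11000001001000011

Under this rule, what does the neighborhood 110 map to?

At position 6 the neighborhood is 110; the next row has 0 there.

0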